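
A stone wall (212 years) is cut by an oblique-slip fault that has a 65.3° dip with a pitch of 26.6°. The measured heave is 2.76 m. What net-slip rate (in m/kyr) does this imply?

dip-slip = heave / cos(dip) = 2.76 / cos(65.3°) = 6.605 m
net slip = dip-slip / sin(rake) = 6.605 / sin(26.6°) = 14.75 m
rate = 14.75 m / 212 years = 0.0696 m/yr = 69.6 m/kyr

69.6 m/kyr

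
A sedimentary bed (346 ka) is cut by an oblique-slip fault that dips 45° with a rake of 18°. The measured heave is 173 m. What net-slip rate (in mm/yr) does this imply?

2.29 mm/yr

dip-slip = heave / cos(dip) = 173 / cos(45°) = 244.7 m
net slip = dip-slip / sin(rake) = 244.7 / sin(18°) = 791.7 m
rate = 791.7 m / 346 ka = 0.00229 m/yr = 2.29 mm/yr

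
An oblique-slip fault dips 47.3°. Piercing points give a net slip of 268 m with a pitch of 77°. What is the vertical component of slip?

dip-slip = net slip × sin(rake) = 268 m × sin(77°) = 261.1 m
throw = dip-slip × sin(dip) = 261.1 × sin(47.3°) = 192 m

192 m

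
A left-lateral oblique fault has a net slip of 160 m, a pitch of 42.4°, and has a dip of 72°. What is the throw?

103 m

dip-slip = net slip × sin(rake) = 160 m × sin(42.4°) = 107.9 m
throw = dip-slip × sin(dip) = 107.9 × sin(72°) = 103 m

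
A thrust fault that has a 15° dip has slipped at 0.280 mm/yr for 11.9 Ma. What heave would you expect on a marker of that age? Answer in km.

dip-slip = rate × time = 0.280 mm/yr × 11.9 Ma = 3332 m
heave = dip-slip × cos(dip) = 3332 × cos(15°) = 3220 m = 3.22 km

3.22 km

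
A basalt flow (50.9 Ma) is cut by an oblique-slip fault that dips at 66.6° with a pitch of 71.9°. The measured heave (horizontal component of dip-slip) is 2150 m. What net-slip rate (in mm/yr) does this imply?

dip-slip = heave / cos(dip) = 2150 / cos(66.6°) = 5414 m
net slip = dip-slip / sin(rake) = 5414 / sin(71.9°) = 5695 m
rate = 5695 m / 50.9 Ma = 0.000112 m/yr = 0.112 mm/yr

0.112 mm/yr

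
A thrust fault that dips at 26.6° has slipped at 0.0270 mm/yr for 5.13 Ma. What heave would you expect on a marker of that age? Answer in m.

124 m

dip-slip = rate × time = 0.0270 mm/yr × 5.13 Ma = 138.5 m
heave = dip-slip × cos(dip) = 138.5 × cos(26.6°) = 124 m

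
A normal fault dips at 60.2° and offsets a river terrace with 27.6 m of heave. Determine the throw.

throw = heave × tan(dip) = 27.6 × tan(60.2°) = 48.2 m

48.2 m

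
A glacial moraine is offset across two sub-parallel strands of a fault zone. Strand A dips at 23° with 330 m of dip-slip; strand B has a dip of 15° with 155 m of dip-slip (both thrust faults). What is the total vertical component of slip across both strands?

169 m

throw_A = 330 × sin(23°) = 128.9 m
throw_B = 155 × sin(15°) = 40.12 m
total = 128.9 + 40.12 = 169 m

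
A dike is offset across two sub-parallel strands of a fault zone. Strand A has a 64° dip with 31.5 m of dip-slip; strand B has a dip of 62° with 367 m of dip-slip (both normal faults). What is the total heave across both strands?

heave_A = 31.5 × cos(64°) = 13.81 m
heave_B = 367 × cos(62°) = 172.3 m
total = 13.81 + 172.3 = 186 m

186 m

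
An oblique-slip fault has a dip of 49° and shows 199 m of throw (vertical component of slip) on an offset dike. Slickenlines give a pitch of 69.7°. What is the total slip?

dip-slip = throw / sin(dip) = 199 / sin(49°) = 263.7 m
net slip = dip-slip / sin(rake) = 263.7 / sin(69.7°) = 281 m

281 m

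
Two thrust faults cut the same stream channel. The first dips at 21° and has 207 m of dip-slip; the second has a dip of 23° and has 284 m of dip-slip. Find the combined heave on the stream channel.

heave_A = 207 × cos(21°) = 193.3 m
heave_B = 284 × cos(23°) = 261.4 m
total = 193.3 + 261.4 = 455 m

455 m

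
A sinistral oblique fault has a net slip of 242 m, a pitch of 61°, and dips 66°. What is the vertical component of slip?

193 m

dip-slip = net slip × sin(rake) = 242 m × sin(61°) = 211.7 m
throw = dip-slip × sin(dip) = 211.7 × sin(66°) = 193 m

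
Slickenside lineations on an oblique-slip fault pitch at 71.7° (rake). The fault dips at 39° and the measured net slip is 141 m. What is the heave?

dip-slip = net slip × sin(rake) = 141 m × sin(71.7°) = 133.9 m
heave = dip-slip × cos(dip) = 133.9 × cos(39°) = 104 m

104 m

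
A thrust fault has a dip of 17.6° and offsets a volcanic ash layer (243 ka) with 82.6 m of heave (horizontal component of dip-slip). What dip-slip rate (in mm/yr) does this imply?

0.357 mm/yr

dip-slip = heave / cos(dip) = 82.6 m / cos(17.6°) = 86.66 m
rate = 86.66 m / 243 ka = 0.000357 m/yr = 0.357 mm/yr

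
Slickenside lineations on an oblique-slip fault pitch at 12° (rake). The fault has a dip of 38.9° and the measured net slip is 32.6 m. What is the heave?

5.27 m

dip-slip = net slip × sin(rake) = 32.6 m × sin(12°) = 6.778 m
heave = dip-slip × cos(dip) = 6.778 × cos(38.9°) = 5.27 m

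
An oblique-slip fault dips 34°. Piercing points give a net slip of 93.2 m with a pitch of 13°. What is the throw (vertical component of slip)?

11.7 m

dip-slip = net slip × sin(rake) = 93.2 m × sin(13°) = 20.97 m
throw = dip-slip × sin(dip) = 20.97 × sin(34°) = 11.7 m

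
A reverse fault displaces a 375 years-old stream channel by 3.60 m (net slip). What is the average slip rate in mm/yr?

9.60 mm/yr

rate = 3.60 m / 375 years = 0.00960 m/yr = 9.60 mm/yr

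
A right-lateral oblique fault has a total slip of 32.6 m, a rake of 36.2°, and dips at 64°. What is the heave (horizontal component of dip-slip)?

dip-slip = net slip × sin(rake) = 32.6 m × sin(36.2°) = 19.25 m
heave = dip-slip × cos(dip) = 19.25 × cos(64°) = 8.44 m

8.44 m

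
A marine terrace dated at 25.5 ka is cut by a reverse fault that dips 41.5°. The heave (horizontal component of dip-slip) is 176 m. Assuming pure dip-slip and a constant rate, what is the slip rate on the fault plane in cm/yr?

0.922 cm/yr

dip-slip = heave / cos(dip) = 176 m / cos(41.5°) = 235 m
rate = 235 m / 25.5 ka = 0.00922 m/yr = 0.922 cm/yr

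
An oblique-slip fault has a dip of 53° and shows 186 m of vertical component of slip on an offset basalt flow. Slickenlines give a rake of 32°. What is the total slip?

439 m

dip-slip = throw / sin(dip) = 186 / sin(53°) = 232.9 m
net slip = dip-slip / sin(rake) = 232.9 / sin(32°) = 439 m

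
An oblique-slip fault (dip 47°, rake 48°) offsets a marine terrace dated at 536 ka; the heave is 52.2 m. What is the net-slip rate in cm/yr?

0.0192 cm/yr

dip-slip = heave / cos(dip) = 52.2 / cos(47°) = 76.54 m
net slip = dip-slip / sin(rake) = 76.54 / sin(48°) = 103 m
rate = 103 m / 536 ka = 0.000192 m/yr = 0.0192 cm/yr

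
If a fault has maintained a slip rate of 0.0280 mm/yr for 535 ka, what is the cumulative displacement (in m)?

slip = rate × time = 0.0280 mm/yr × 535 ka = 15 m

15 m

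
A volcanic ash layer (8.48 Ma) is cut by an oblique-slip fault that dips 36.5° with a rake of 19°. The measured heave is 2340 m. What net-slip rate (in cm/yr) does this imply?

dip-slip = heave / cos(dip) = 2340 / cos(36.5°) = 2911 m
net slip = dip-slip / sin(rake) = 2911 / sin(19°) = 8941 m
rate = 8941 m / 8.48 Ma = 0.00105 m/yr = 0.105 cm/yr

0.105 cm/yr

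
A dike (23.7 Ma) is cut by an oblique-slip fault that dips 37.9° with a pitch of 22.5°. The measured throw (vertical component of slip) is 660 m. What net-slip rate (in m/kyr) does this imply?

dip-slip = throw / sin(dip) = 660 / sin(37.9°) = 1074 m
net slip = dip-slip / sin(rake) = 1074 / sin(22.5°) = 2808 m
rate = 2808 m / 23.7 Ma = 0.000118 m/yr = 0.118 m/kyr

0.118 m/kyr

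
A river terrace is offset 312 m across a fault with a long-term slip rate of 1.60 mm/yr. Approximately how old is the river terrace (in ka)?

195 ka

age = offset / rate = 312 m / (1.60 mm/yr) = 195000 yr = 195 ka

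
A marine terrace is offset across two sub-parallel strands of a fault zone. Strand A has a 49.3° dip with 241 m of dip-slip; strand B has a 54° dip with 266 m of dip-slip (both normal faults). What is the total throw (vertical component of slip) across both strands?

throw_A = 241 × sin(49.3°) = 182.7 m
throw_B = 266 × sin(54°) = 215.2 m
total = 182.7 + 215.2 = 398 m

398 m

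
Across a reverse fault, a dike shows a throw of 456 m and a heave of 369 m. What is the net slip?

587 m

net slip = √(throw² + heave²) = √(456² + 369²) = 587 m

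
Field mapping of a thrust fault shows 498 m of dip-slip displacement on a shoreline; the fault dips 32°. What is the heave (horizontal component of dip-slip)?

heave = dip-slip × cos(dip) = 498 m × cos(32°) = 422 m

422 m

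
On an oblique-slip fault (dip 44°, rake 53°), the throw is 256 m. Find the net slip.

461 m

dip-slip = throw / sin(dip) = 256 / sin(44°) = 368.5 m
net slip = dip-slip / sin(rake) = 368.5 / sin(53°) = 461 m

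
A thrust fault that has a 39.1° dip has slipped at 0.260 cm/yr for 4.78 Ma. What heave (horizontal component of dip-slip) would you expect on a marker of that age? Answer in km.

9.64 km

dip-slip = rate × time = 0.260 cm/yr × 4.78 Ma = 12430 m
heave = dip-slip × cos(dip) = 12430 × cos(39.1°) = 9640 m = 9.64 km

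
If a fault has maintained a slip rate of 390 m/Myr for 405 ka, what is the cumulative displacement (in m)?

slip = rate × time = 390 m/Myr × 405 ka = 158 m

158 m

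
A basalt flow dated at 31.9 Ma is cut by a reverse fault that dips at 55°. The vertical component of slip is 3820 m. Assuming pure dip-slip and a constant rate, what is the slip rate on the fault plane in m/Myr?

146 m/Myr

dip-slip = throw / sin(dip) = 3820 m / sin(55°) = 4663 m
rate = 4663 m / 31.9 Ma = 0.000146 m/yr = 146 m/Myr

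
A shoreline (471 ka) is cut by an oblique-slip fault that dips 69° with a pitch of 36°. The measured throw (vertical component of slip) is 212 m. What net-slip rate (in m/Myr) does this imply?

820 m/Myr

dip-slip = throw / sin(dip) = 212 / sin(69°) = 227.1 m
net slip = dip-slip / sin(rake) = 227.1 / sin(36°) = 386.3 m
rate = 386.3 m / 471 ka = 0.000820 m/yr = 820 m/Myr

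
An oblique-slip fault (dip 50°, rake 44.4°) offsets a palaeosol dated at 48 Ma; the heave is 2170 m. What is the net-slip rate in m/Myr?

dip-slip = heave / cos(dip) = 2170 / cos(50°) = 3376 m
net slip = dip-slip / sin(rake) = 3376 / sin(44.4°) = 4825 m
rate = 4825 m / 48 Ma = 0.000101 m/yr = 101 m/Myr

101 m/Myr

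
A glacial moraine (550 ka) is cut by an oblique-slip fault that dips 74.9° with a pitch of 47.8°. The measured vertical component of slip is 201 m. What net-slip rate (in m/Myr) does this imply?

dip-slip = throw / sin(dip) = 201 / sin(74.9°) = 208.2 m
net slip = dip-slip / sin(rake) = 208.2 / sin(47.8°) = 281 m
rate = 281 m / 550 ka = 0.000511 m/yr = 511 m/Myr

511 m/Myr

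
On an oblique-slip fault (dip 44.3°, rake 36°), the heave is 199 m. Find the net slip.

473 m

dip-slip = heave / cos(dip) = 199 / cos(44.3°) = 278.1 m
net slip = dip-slip / sin(rake) = 278.1 / sin(36°) = 473 m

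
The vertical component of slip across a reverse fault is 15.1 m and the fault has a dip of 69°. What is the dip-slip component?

dip-slip = throw / sin(dip) = 15.1 / sin(69°) = 16.2 m

16.2 m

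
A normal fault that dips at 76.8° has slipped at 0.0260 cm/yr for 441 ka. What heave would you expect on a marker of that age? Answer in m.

dip-slip = rate × time = 0.0260 cm/yr × 441 ka = 114.7 m
heave = dip-slip × cos(dip) = 114.7 × cos(76.8°) = 26.2 m

26.2 m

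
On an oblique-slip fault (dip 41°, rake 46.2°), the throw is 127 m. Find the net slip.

dip-slip = throw / sin(dip) = 127 / sin(41°) = 193.6 m
net slip = dip-slip / sin(rake) = 193.6 / sin(46.2°) = 268 m

268 m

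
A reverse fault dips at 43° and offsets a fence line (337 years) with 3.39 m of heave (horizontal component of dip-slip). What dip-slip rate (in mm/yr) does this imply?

dip-slip = heave / cos(dip) = 3.39 m / cos(43°) = 4.635 m
rate = 4.635 m / 337 years = 0.0138 m/yr = 13.8 mm/yr

13.8 mm/yr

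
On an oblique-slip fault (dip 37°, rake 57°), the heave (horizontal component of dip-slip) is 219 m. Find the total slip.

dip-slip = heave / cos(dip) = 219 / cos(37°) = 274.2 m
net slip = dip-slip / sin(rake) = 274.2 / sin(57°) = 327 m

327 m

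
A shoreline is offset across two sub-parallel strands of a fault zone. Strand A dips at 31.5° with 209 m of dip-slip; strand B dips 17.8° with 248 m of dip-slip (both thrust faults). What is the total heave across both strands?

414 m

heave_A = 209 × cos(31.5°) = 178.2 m
heave_B = 248 × cos(17.8°) = 236.1 m
total = 178.2 + 236.1 = 414 m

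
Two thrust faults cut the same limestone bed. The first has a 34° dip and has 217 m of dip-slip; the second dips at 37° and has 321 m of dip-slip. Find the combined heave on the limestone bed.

heave_A = 217 × cos(34°) = 179.9 m
heave_B = 321 × cos(37°) = 256.4 m
total = 179.9 + 256.4 = 436 m

436 m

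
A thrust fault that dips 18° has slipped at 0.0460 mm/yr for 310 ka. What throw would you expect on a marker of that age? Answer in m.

4.41 m

dip-slip = rate × time = 0.0460 mm/yr × 310 ka = 14.26 m
throw = dip-slip × sin(dip) = 14.26 × sin(18°) = 4.41 m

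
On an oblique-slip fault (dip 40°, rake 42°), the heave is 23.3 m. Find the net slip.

45.5 m

dip-slip = heave / cos(dip) = 23.3 / cos(40°) = 30.42 m
net slip = dip-slip / sin(rake) = 30.42 / sin(42°) = 45.5 m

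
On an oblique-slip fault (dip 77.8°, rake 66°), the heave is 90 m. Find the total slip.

dip-slip = heave / cos(dip) = 90 / cos(77.8°) = 425.9 m
net slip = dip-slip / sin(rake) = 425.9 / sin(66°) = 466 m

466 m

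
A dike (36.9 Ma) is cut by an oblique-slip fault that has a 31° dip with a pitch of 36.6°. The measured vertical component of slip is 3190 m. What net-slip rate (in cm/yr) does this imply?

0.0282 cm/yr

dip-slip = throw / sin(dip) = 3190 / sin(31°) = 6194 m
net slip = dip-slip / sin(rake) = 6194 / sin(36.6°) = 10390 m
rate = 10390 m / 36.9 Ma = 0.000282 m/yr = 0.0282 cm/yr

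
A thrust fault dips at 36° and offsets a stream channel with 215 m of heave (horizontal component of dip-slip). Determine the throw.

156 m

throw = heave × tan(dip) = 215 × tan(36°) = 156 m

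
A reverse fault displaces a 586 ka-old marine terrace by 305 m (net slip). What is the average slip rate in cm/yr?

rate = 305 m / 586 ka = 0.000520 m/yr = 0.0520 cm/yr

0.0520 cm/yr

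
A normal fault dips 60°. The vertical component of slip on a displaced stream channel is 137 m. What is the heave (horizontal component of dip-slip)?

heave = throw / tan(dip) = 137 / tan(60°) = 79.1 m

79.1 m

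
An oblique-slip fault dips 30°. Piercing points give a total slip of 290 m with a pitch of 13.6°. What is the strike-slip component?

282 m

strike-slip = net slip × cos(rake) = 290 m × cos(13.6°) = 282 m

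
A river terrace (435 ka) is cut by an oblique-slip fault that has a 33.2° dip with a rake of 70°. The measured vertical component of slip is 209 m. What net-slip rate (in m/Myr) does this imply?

934 m/Myr

dip-slip = throw / sin(dip) = 209 / sin(33.2°) = 381.7 m
net slip = dip-slip / sin(rake) = 381.7 / sin(70°) = 406.2 m
rate = 406.2 m / 435 ka = 0.000934 m/yr = 934 m/Myr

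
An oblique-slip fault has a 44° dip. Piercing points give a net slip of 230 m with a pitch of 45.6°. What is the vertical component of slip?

114 m

dip-slip = net slip × sin(rake) = 230 m × sin(45.6°) = 164.3 m
throw = dip-slip × sin(dip) = 164.3 × sin(44°) = 114 m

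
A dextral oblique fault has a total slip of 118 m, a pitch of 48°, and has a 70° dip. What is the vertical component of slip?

dip-slip = net slip × sin(rake) = 118 m × sin(48°) = 87.69 m
throw = dip-slip × sin(dip) = 87.69 × sin(70°) = 82.4 m

82.4 m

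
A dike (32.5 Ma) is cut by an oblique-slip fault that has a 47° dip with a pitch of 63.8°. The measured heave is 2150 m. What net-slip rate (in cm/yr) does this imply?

dip-slip = heave / cos(dip) = 2150 / cos(47°) = 3153 m
net slip = dip-slip / sin(rake) = 3153 / sin(63.8°) = 3513 m
rate = 3513 m / 32.5 Ma = 0.000108 m/yr = 0.0108 cm/yr

0.0108 cm/yr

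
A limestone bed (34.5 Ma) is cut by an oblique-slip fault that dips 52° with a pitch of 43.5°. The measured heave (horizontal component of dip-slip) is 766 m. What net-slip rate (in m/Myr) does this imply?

52.4 m/Myr

dip-slip = heave / cos(dip) = 766 / cos(52°) = 1244 m
net slip = dip-slip / sin(rake) = 1244 / sin(43.5°) = 1807 m
rate = 1807 m / 34.5 Ma = 0.0000524 m/yr = 52.4 m/Myr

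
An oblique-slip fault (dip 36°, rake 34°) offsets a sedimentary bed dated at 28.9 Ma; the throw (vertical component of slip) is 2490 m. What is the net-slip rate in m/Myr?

dip-slip = throw / sin(dip) = 2490 / sin(36°) = 4236 m
net slip = dip-slip / sin(rake) = 4236 / sin(34°) = 7576 m
rate = 7576 m / 28.9 Ma = 0.000262 m/yr = 262 m/Myr

262 m/Myr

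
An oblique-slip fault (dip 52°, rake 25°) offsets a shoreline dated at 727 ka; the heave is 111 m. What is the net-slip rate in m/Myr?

dip-slip = heave / cos(dip) = 111 / cos(52°) = 180.3 m
net slip = dip-slip / sin(rake) = 180.3 / sin(25°) = 426.6 m
rate = 426.6 m / 727 ka = 0.000587 m/yr = 587 m/Myr

587 m/Myr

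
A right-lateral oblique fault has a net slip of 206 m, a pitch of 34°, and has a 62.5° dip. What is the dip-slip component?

115 m

dip-slip = net slip × sin(rake) = 206 m × sin(34°) = 115 m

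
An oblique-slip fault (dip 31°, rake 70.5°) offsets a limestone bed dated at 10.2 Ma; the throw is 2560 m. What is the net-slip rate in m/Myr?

517 m/Myr

dip-slip = throw / sin(dip) = 2560 / sin(31°) = 4971 m
net slip = dip-slip / sin(rake) = 4971 / sin(70.5°) = 5273 m
rate = 5273 m / 10.2 Ma = 0.000517 m/yr = 517 m/Myr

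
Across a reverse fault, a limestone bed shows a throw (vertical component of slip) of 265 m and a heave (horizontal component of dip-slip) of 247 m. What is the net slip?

net slip = √(throw² + heave²) = √(265² + 247²) = 362 m

362 m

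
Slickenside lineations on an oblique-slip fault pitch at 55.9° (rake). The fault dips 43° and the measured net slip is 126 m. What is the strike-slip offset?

70.6 m

strike-slip = net slip × cos(rake) = 126 m × cos(55.9°) = 70.6 m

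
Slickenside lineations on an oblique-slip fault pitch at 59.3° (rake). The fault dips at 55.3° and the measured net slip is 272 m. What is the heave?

dip-slip = net slip × sin(rake) = 272 m × sin(59.3°) = 233.9 m
heave = dip-slip × cos(dip) = 233.9 × cos(55.3°) = 133 m

133 m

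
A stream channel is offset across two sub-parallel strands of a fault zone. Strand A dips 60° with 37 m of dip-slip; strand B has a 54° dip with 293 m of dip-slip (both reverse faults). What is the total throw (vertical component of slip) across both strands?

269 m

throw_A = 37 × sin(60°) = 32.04 m
throw_B = 293 × sin(54°) = 237 m
total = 32.04 + 237 = 269 m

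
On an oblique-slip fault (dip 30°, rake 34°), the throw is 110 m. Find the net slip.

dip-slip = throw / sin(dip) = 110 / sin(30°) = 220 m
net slip = dip-slip / sin(rake) = 220 / sin(34°) = 393 m

393 m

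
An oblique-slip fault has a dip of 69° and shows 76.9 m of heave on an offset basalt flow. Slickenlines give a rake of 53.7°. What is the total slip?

dip-slip = heave / cos(dip) = 76.9 / cos(69°) = 214.6 m
net slip = dip-slip / sin(rake) = 214.6 / sin(53.7°) = 266 m

266 m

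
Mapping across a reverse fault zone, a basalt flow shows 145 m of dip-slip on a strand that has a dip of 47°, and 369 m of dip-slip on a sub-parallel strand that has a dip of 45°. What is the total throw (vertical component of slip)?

367 m

throw_A = 145 × sin(47°) = 106 m
throw_B = 369 × sin(45°) = 260.9 m
total = 106 + 260.9 = 367 m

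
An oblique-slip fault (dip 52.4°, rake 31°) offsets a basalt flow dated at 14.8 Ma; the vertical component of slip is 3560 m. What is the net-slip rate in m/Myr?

dip-slip = throw / sin(dip) = 3560 / sin(52.4°) = 4493 m
net slip = dip-slip / sin(rake) = 4493 / sin(31°) = 8724 m
rate = 8724 m / 14.8 Ma = 0.000589 m/yr = 589 m/Myr

589 m/Myr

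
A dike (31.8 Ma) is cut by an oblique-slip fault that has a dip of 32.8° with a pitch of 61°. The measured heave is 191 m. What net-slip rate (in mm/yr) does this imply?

0.00817 mm/yr

dip-slip = heave / cos(dip) = 191 / cos(32.8°) = 227.2 m
net slip = dip-slip / sin(rake) = 227.2 / sin(61°) = 259.8 m
rate = 259.8 m / 31.8 Ma = 0.00000817 m/yr = 0.00817 mm/yr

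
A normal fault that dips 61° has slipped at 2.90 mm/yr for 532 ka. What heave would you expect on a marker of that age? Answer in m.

dip-slip = rate × time = 2.90 mm/yr × 532 ka = 1543 m
heave = dip-slip × cos(dip) = 1543 × cos(61°) = 748 m

748 m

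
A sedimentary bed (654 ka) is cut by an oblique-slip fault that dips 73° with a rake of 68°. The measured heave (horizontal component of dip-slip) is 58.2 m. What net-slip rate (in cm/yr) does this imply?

0.0328 cm/yr

dip-slip = heave / cos(dip) = 58.2 / cos(73°) = 199.1 m
net slip = dip-slip / sin(rake) = 199.1 / sin(68°) = 214.7 m
rate = 214.7 m / 654 ka = 0.000328 m/yr = 0.0328 cm/yr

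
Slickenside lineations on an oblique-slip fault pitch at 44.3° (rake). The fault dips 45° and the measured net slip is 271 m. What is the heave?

134 m

dip-slip = net slip × sin(rake) = 271 m × sin(44.3°) = 189.3 m
heave = dip-slip × cos(dip) = 189.3 × cos(45°) = 134 m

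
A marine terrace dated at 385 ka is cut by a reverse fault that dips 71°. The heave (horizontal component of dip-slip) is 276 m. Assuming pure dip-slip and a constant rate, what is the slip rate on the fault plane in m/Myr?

2200 m/Myr

dip-slip = heave / cos(dip) = 276 m / cos(71°) = 847.7 m
rate = 847.7 m / 385 ka = 0.00220 m/yr = 2200 m/Myr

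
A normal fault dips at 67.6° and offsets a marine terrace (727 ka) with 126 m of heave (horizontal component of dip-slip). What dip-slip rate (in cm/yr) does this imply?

0.0455 cm/yr

dip-slip = heave / cos(dip) = 126 m / cos(67.6°) = 330.6 m
rate = 330.6 m / 727 ka = 0.000455 m/yr = 0.0455 cm/yr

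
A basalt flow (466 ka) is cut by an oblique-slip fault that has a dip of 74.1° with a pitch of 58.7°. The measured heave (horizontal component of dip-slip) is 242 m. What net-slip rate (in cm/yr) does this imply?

dip-slip = heave / cos(dip) = 242 / cos(74.1°) = 883.3 m
net slip = dip-slip / sin(rake) = 883.3 / sin(58.7°) = 1034 m
rate = 1034 m / 466 ka = 0.00222 m/yr = 0.222 cm/yr

0.222 cm/yr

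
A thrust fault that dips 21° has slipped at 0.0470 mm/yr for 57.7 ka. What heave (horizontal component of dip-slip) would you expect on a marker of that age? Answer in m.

2.53 m

dip-slip = rate × time = 0.0470 mm/yr × 57.7 ka = 2.712 m
heave = dip-slip × cos(dip) = 2.712 × cos(21°) = 2.53 m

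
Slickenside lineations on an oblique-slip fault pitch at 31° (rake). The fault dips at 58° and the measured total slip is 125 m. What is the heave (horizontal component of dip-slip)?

34.1 m

dip-slip = net slip × sin(rake) = 125 m × sin(31°) = 64.38 m
heave = dip-slip × cos(dip) = 64.38 × cos(58°) = 34.1 m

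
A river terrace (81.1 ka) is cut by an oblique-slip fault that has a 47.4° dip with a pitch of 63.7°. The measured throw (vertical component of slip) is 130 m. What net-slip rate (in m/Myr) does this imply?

dip-slip = throw / sin(dip) = 130 / sin(47.4°) = 176.6 m
net slip = dip-slip / sin(rake) = 176.6 / sin(63.7°) = 197 m
rate = 197 m / 81.1 ka = 0.00243 m/yr = 2430 m/Myr

2430 m/Myr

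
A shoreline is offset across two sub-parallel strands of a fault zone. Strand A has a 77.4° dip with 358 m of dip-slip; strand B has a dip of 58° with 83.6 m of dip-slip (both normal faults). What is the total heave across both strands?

122 m

heave_A = 358 × cos(77.4°) = 78.10 m
heave_B = 83.6 × cos(58°) = 44.30 m
total = 78.10 + 44.30 = 122 m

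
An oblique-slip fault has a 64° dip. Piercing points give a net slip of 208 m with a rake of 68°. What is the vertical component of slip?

dip-slip = net slip × sin(rake) = 208 m × sin(68°) = 192.9 m
throw = dip-slip × sin(dip) = 192.9 × sin(64°) = 173 m

173 m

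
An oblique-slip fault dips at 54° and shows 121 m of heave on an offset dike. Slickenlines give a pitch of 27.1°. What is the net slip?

dip-slip = heave / cos(dip) = 121 / cos(54°) = 205.9 m
net slip = dip-slip / sin(rake) = 205.9 / sin(27.1°) = 452 m

452 m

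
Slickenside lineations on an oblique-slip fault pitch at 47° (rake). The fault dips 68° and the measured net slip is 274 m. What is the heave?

75.1 m

dip-slip = net slip × sin(rake) = 274 m × sin(47°) = 200.4 m
heave = dip-slip × cos(dip) = 200.4 × cos(68°) = 75.1 m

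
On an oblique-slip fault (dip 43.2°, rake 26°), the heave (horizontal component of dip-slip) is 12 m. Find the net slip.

dip-slip = heave / cos(dip) = 12 / cos(43.2°) = 16.46 m
net slip = dip-slip / sin(rake) = 16.46 / sin(26°) = 37.6 m

37.6 m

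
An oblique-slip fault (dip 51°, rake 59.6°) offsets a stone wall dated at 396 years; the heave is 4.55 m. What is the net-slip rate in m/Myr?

dip-slip = heave / cos(dip) = 4.55 / cos(51°) = 7.230 m
net slip = dip-slip / sin(rake) = 7.230 / sin(59.6°) = 8.383 m
rate = 8.383 m / 396 years = 0.0212 m/yr = 21200 m/Myr

21200 m/Myr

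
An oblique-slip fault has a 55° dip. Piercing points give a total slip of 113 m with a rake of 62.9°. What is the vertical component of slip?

82.4 m

dip-slip = net slip × sin(rake) = 113 m × sin(62.9°) = 100.6 m
throw = dip-slip × sin(dip) = 100.6 × sin(55°) = 82.4 m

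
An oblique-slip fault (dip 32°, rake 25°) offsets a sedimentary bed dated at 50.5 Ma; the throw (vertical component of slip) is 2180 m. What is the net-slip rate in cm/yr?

0.0193 cm/yr

dip-slip = throw / sin(dip) = 2180 / sin(32°) = 4114 m
net slip = dip-slip / sin(rake) = 4114 / sin(25°) = 9734 m
rate = 9734 m / 50.5 Ma = 0.000193 m/yr = 0.0193 cm/yr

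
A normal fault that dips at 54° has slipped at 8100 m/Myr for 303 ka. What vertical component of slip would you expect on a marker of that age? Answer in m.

dip-slip = rate × time = 8100 m/Myr × 303 ka = 2454 m
throw = dip-slip × sin(dip) = 2454 × sin(54°) = 1990 m

1990 m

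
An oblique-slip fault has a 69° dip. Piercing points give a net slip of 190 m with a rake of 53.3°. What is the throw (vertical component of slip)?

142 m

dip-slip = net slip × sin(rake) = 190 m × sin(53.3°) = 152.3 m
throw = dip-slip × sin(dip) = 152.3 × sin(69°) = 142 m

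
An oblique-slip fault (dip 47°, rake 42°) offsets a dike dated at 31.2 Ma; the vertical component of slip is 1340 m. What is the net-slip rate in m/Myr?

87.8 m/Myr

dip-slip = throw / sin(dip) = 1340 / sin(47°) = 1832 m
net slip = dip-slip / sin(rake) = 1832 / sin(42°) = 2738 m
rate = 2738 m / 31.2 Ma = 0.0000878 m/yr = 87.8 m/Myr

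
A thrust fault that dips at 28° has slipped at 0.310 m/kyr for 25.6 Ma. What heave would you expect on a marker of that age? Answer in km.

dip-slip = rate × time = 0.310 m/kyr × 25.6 Ma = 7936 m
heave = dip-slip × cos(dip) = 7936 × cos(28°) = 7010 m = 7.01 km

7.01 km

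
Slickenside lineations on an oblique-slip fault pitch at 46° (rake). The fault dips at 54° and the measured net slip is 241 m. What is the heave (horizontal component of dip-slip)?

102 m

dip-slip = net slip × sin(rake) = 241 m × sin(46°) = 173.4 m
heave = dip-slip × cos(dip) = 173.4 × cos(54°) = 102 m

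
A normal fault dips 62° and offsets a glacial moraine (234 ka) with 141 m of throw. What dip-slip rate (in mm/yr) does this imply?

0.682 mm/yr

dip-slip = throw / sin(dip) = 141 m / sin(62°) = 159.7 m
rate = 159.7 m / 234 ka = 0.000682 m/yr = 0.682 mm/yr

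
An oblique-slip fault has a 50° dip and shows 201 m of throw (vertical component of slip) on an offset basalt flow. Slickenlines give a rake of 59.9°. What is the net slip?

303 m

dip-slip = throw / sin(dip) = 201 / sin(50°) = 262.4 m
net slip = dip-slip / sin(rake) = 262.4 / sin(59.9°) = 303 m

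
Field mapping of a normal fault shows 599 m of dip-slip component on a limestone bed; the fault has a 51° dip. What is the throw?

466 m

throw = dip-slip × sin(dip) = 599 m × sin(51°) = 466 m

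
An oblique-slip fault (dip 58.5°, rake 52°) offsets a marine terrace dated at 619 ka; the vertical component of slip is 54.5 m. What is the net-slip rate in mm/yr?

dip-slip = throw / sin(dip) = 54.5 / sin(58.5°) = 63.92 m
net slip = dip-slip / sin(rake) = 63.92 / sin(52°) = 81.11 m
rate = 81.11 m / 619 ka = 0.000131 m/yr = 0.131 mm/yr

0.131 mm/yr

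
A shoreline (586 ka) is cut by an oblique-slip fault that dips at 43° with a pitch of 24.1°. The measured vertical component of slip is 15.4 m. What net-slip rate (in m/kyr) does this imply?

dip-slip = throw / sin(dip) = 15.4 / sin(43°) = 22.58 m
net slip = dip-slip / sin(rake) = 22.58 / sin(24.1°) = 55.30 m
rate = 55.30 m / 586 ka = 0.0000944 m/yr = 0.0944 m/kyr

0.0944 m/kyr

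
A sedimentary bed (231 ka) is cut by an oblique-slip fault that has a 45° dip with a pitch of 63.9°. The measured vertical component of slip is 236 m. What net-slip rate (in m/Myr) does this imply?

dip-slip = throw / sin(dip) = 236 / sin(45°) = 333.8 m
net slip = dip-slip / sin(rake) = 333.8 / sin(63.9°) = 371.7 m
rate = 371.7 m / 231 ka = 0.00161 m/yr = 1610 m/Myr

1610 m/Myr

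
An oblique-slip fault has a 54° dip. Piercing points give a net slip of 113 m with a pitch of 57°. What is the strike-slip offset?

strike-slip = net slip × cos(rake) = 113 m × cos(57°) = 61.5 m

61.5 m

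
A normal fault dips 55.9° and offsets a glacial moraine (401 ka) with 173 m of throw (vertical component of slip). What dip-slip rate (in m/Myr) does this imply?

dip-slip = throw / sin(dip) = 173 m / sin(55.9°) = 208.9 m
rate = 208.9 m / 401 ka = 0.000521 m/yr = 521 m/Myr

521 m/Myr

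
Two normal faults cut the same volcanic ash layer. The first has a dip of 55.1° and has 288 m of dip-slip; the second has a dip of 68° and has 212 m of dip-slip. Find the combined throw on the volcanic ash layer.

throw_A = 288 × sin(55.1°) = 236.2 m
throw_B = 212 × sin(68°) = 196.6 m
total = 236.2 + 196.6 = 433 m

433 m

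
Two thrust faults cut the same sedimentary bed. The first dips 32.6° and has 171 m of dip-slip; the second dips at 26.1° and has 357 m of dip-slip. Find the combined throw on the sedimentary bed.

throw_A = 171 × sin(32.6°) = 92.13 m
throw_B = 357 × sin(26.1°) = 157.1 m
total = 92.13 + 157.1 = 249 m

249 m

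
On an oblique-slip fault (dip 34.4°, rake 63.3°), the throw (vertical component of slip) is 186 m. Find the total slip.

dip-slip = throw / sin(dip) = 186 / sin(34.4°) = 329.2 m
net slip = dip-slip / sin(rake) = 329.2 / sin(63.3°) = 369 m

369 m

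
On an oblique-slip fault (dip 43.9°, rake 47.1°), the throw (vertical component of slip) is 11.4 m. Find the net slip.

22.4 m

dip-slip = throw / sin(dip) = 11.4 / sin(43.9°) = 16.44 m
net slip = dip-slip / sin(rake) = 16.44 / sin(47.1°) = 22.4 m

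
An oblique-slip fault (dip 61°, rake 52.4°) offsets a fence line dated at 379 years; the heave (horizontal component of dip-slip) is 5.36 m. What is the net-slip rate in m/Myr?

36800 m/Myr

dip-slip = heave / cos(dip) = 5.36 / cos(61°) = 11.06 m
net slip = dip-slip / sin(rake) = 11.06 / sin(52.4°) = 13.95 m
rate = 13.95 m / 379 years = 0.0368 m/yr = 36800 m/Myr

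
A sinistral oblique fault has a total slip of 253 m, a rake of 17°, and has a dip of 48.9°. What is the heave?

dip-slip = net slip × sin(rake) = 253 m × sin(17°) = 73.97 m
heave = dip-slip × cos(dip) = 73.97 × cos(48.9°) = 48.6 m

48.6 m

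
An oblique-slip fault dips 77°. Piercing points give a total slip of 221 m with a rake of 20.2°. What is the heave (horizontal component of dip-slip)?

dip-slip = net slip × sin(rake) = 221 m × sin(20.2°) = 76.31 m
heave = dip-slip × cos(dip) = 76.31 × cos(77°) = 17.2 m

17.2 m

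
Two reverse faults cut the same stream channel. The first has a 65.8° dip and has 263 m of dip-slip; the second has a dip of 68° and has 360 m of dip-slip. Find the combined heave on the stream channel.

243 m

heave_A = 263 × cos(65.8°) = 107.8 m
heave_B = 360 × cos(68°) = 134.9 m
total = 107.8 + 134.9 = 243 m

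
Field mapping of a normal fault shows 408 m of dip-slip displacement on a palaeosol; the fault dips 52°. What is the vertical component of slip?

throw = dip-slip × sin(dip) = 408 m × sin(52°) = 322 m

322 m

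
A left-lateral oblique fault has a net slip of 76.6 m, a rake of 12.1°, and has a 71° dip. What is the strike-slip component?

74.9 m

strike-slip = net slip × cos(rake) = 76.6 m × cos(12.1°) = 74.9 m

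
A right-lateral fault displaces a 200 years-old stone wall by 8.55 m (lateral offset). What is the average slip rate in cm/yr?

4.28 cm/yr

rate = 8.55 m / 200 years = 0.0428 m/yr = 4.28 cm/yr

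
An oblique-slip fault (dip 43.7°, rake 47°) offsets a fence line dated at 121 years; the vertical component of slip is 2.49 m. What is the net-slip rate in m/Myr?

40700 m/Myr

dip-slip = throw / sin(dip) = 2.49 / sin(43.7°) = 3.604 m
net slip = dip-slip / sin(rake) = 3.604 / sin(47°) = 4.928 m
rate = 4.928 m / 121 years = 0.0407 m/yr = 40700 m/Myr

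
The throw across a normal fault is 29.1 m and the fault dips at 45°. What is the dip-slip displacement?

dip-slip = throw / sin(dip) = 29.1 / sin(45°) = 41.2 m

41.2 m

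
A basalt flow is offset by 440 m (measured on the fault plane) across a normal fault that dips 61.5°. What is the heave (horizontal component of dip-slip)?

210 m

heave = dip-slip × cos(dip) = 440 m × cos(61.5°) = 210 m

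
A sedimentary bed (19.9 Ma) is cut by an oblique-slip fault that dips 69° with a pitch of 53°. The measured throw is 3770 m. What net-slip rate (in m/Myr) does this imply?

dip-slip = throw / sin(dip) = 3770 / sin(69°) = 4038 m
net slip = dip-slip / sin(rake) = 4038 / sin(53°) = 5056 m
rate = 5056 m / 19.9 Ma = 0.000254 m/yr = 254 m/Myr

254 m/Myr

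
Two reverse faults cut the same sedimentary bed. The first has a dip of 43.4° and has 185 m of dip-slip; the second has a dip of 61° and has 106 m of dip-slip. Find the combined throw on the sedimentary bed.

220 m

throw_A = 185 × sin(43.4°) = 127.1 m
throw_B = 106 × sin(61°) = 92.71 m
total = 127.1 + 92.71 = 220 m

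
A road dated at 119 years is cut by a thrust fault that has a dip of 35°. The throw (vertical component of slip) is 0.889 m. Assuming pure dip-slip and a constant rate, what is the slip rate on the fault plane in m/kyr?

dip-slip = throw / sin(dip) = 0.889 m / sin(35°) = 1.550 m
rate = 1.550 m / 119 years = 0.0130 m/yr = 13 m/kyr

13 m/kyr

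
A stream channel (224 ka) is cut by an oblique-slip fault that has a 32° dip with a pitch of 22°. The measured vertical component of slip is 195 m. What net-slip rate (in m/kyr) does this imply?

4.39 m/kyr

dip-slip = throw / sin(dip) = 195 / sin(32°) = 368 m
net slip = dip-slip / sin(rake) = 368 / sin(22°) = 982.3 m
rate = 982.3 m / 224 ka = 0.00439 m/yr = 4.39 m/kyr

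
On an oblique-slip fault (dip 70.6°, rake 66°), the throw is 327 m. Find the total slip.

379 m

dip-slip = throw / sin(dip) = 327 / sin(70.6°) = 346.7 m
net slip = dip-slip / sin(rake) = 346.7 / sin(66°) = 379 m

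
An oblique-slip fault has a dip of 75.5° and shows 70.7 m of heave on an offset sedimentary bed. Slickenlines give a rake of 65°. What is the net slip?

312 m

dip-slip = heave / cos(dip) = 70.7 / cos(75.5°) = 282.4 m
net slip = dip-slip / sin(rake) = 282.4 / sin(65°) = 312 m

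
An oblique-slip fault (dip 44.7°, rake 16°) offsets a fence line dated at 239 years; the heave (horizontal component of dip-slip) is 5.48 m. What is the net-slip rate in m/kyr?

117 m/kyr

dip-slip = heave / cos(dip) = 5.48 / cos(44.7°) = 7.710 m
net slip = dip-slip / sin(rake) = 7.710 / sin(16°) = 27.97 m
rate = 27.97 m / 239 years = 0.117 m/yr = 117 m/kyr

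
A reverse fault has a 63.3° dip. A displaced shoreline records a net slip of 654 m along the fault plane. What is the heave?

294 m

heave = dip-slip × cos(dip) = 654 m × cos(63.3°) = 294 m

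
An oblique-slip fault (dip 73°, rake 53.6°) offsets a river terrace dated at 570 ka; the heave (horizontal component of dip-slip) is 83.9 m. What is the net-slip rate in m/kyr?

0.625 m/kyr

dip-slip = heave / cos(dip) = 83.9 / cos(73°) = 287 m
net slip = dip-slip / sin(rake) = 287 / sin(53.6°) = 356.5 m
rate = 356.5 m / 570 ka = 0.000625 m/yr = 0.625 m/kyr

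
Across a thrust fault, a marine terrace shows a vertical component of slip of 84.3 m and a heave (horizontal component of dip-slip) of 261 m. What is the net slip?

274 m

net slip = √(throw² + heave²) = √(84.3² + 261²) = 274 m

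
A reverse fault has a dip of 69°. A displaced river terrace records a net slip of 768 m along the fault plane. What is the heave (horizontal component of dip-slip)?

heave = dip-slip × cos(dip) = 768 m × cos(69°) = 275 m

275 m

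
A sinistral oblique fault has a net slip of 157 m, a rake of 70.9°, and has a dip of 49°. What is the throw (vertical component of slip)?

dip-slip = net slip × sin(rake) = 157 m × sin(70.9°) = 148.4 m
throw = dip-slip × sin(dip) = 148.4 × sin(49°) = 112 m

112 m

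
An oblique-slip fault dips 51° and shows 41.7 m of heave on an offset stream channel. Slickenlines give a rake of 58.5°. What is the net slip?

dip-slip = heave / cos(dip) = 41.7 / cos(51°) = 66.26 m
net slip = dip-slip / sin(rake) = 66.26 / sin(58.5°) = 77.7 m

77.7 m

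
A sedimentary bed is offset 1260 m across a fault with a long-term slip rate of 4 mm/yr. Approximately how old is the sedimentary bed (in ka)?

315 ka

age = offset / rate = 1260 m / (4 mm/yr) = 315000 yr = 315 ka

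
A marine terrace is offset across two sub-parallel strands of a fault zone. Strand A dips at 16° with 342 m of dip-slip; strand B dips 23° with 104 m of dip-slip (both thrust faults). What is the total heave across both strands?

424 m

heave_A = 342 × cos(16°) = 328.8 m
heave_B = 104 × cos(23°) = 95.73 m
total = 328.8 + 95.73 = 424 m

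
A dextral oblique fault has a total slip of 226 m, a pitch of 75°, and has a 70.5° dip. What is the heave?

72.9 m

dip-slip = net slip × sin(rake) = 226 m × sin(75°) = 218.3 m
heave = dip-slip × cos(dip) = 218.3 × cos(70.5°) = 72.9 m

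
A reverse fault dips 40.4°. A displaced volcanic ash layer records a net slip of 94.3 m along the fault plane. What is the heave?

71.8 m

heave = dip-slip × cos(dip) = 94.3 m × cos(40.4°) = 71.8 m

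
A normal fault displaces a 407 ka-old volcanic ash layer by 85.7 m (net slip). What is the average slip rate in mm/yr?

rate = 85.7 m / 407 ka = 0.000211 m/yr = 0.211 mm/yr

0.211 mm/yr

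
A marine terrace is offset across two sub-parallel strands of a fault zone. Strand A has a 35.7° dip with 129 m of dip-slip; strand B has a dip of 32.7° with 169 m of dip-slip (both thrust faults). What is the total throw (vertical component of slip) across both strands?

throw_A = 129 × sin(35.7°) = 75.28 m
throw_B = 169 × sin(32.7°) = 91.30 m
total = 75.28 + 91.30 = 167 m

167 m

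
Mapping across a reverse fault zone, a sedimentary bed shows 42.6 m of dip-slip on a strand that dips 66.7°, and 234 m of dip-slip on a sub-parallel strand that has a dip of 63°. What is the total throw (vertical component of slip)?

248 m

throw_A = 42.6 × sin(66.7°) = 39.13 m
throw_B = 234 × sin(63°) = 208.5 m
total = 39.13 + 208.5 = 248 m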